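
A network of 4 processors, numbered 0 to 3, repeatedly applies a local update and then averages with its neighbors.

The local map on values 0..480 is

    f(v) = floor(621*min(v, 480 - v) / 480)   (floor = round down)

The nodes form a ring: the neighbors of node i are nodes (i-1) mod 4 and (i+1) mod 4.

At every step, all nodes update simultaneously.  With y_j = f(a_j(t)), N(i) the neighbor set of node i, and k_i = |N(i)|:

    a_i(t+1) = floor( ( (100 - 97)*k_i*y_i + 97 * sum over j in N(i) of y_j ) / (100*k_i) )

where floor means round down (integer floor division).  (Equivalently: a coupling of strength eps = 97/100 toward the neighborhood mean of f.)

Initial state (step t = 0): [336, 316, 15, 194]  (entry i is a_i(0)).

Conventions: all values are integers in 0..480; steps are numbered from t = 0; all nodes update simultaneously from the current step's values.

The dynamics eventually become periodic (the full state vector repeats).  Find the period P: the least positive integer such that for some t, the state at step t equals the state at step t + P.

Simulating step by step:
t=0: [336, 316, 15, 194]
t=1: [229, 105, 224, 106]
t=2: [140, 287, 140, 287]
t=3: [246, 183, 246, 183]
t=4: [237, 300, 237, 300]
t=5: [234, 303, 234, 303]
t=6: [230, 299, 230, 299]
t=7: [235, 295, 235, 295]
t=8: [240, 302, 240, 302]
t=9: [232, 307, 232, 307]
t=10: [225, 297, 225, 297]
t=11: [237, 289, 237, 289]
t=12: [248, 304, 248, 304]
t=13: [229, 297, 229, 297]
t=14: [237, 294, 237, 294]
t=15: [241, 304, 241, 304]
t=16: [229, 306, 229, 306]
t=17: [227, 293, 227, 293]
t=18: [242, 291, 242, 291]
t=19: [245, 305, 245, 305]
t=20: [228, 301, 228, 301]
t=21: [232, 292, 232, 292]
t=22: [244, 298, 244, 298]
t=23: [237, 302, 237, 302]
t=24: [232, 303, 232, 303]
t=25: [230, 297, 230, 297]
t=26: [237, 295, 237, 295]
t=27: [241, 303, 241, 303]
t=28: [230, 306, 230, 306]
t=29: [227, 294, 227, 294]
t=30: [241, 291, 241, 291]
t=31: [245, 307, 245, 307]
t=32: [225, 301, 225, 301]
t=33: [232, 289, 232, 289]
t=34: [248, 298, 248, 298]
t=35: [236, 298, 236, 298]
t=36: [237, 302, 237, 302]

Answer: 13
Key observation: The state at step 23, [237, 302, 237, 302], reappears at step 36 — and no state repeats earlier — so the cycle the system enters has period 13.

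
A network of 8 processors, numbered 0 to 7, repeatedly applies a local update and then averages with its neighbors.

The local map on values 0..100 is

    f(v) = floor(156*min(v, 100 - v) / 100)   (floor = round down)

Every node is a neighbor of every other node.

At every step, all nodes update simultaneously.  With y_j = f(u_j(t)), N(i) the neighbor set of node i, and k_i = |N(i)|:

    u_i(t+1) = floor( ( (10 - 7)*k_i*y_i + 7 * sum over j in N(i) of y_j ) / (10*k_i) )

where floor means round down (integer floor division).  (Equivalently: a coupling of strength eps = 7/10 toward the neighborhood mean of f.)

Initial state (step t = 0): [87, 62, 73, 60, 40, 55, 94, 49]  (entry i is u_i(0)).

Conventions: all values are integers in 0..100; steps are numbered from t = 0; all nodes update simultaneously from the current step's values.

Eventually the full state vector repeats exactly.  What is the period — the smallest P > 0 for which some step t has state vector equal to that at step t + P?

Simulating step by step:
t=0: [87, 62, 73, 60, 40, 55, 94, 49]
t=1: [44, 51, 48, 52, 52, 54, 41, 55]
t=2: [70, 72, 71, 71, 71, 71, 69, 71]
t=3: [45, 44, 45, 45, 45, 45, 45, 45]
t=4: [69, 69, 69, 69, 69, 69, 69, 69]
t=5: [48, 48, 48, 48, 48, 48, 48, 48]
t=6: [74, 74, 74, 74, 74, 74, 74, 74]
t=7: [40, 40, 40, 40, 40, 40, 40, 40]
t=8: [62, 62, 62, 62, 62, 62, 62, 62]
t=9: [59, 59, 59, 59, 59, 59, 59, 59]
t=10: [63, 63, 63, 63, 63, 63, 63, 63]
t=11: [57, 57, 57, 57, 57, 57, 57, 57]
t=12: [67, 67, 67, 67, 67, 67, 67, 67]
t=13: [51, 51, 51, 51, 51, 51, 51, 51]
t=14: [76, 76, 76, 76, 76, 76, 76, 76]
t=15: [37, 37, 37, 37, 37, 37, 37, 37]
t=16: [57, 57, 57, 57, 57, 57, 57, 57]

Answer: 5
Key observation: The state at step 11, [57, 57, 57, 57, 57, 57, 57, 57], reappears at step 16 — and no state repeats earlier — so the cycle the system enters has period 5.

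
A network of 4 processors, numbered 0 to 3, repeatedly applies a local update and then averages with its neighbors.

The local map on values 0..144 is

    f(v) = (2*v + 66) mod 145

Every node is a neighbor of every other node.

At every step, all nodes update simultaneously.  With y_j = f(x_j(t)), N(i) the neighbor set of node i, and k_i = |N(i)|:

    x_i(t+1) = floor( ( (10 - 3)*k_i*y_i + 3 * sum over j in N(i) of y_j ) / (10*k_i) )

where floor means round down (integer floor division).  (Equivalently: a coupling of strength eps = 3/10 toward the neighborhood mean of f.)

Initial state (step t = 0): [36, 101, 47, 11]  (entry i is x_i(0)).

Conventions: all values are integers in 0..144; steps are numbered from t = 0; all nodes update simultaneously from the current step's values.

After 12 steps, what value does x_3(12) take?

Simulating step by step:
t=0: [36, 101, 47, 11]
t=1: [119, 110, 45, 89]
t=2: [34, 111, 33, 85]
t=3: [130, 135, 129, 104]
t=4: [46, 52, 44, 101]
t=5: [24, 32, 22, 90]
t=6: [113, 123, 111, 106]
t=7: [31, 43, 115, 109]
t=8: [104, 32, 31, 111]
t=9: [130, 131, 129, 138]
t=10: [37, 38, 36, 47]
t=11: [127, 128, 126, 52]
t=12: [29, 30, 28, 26]

Answer: x_3(12) = 26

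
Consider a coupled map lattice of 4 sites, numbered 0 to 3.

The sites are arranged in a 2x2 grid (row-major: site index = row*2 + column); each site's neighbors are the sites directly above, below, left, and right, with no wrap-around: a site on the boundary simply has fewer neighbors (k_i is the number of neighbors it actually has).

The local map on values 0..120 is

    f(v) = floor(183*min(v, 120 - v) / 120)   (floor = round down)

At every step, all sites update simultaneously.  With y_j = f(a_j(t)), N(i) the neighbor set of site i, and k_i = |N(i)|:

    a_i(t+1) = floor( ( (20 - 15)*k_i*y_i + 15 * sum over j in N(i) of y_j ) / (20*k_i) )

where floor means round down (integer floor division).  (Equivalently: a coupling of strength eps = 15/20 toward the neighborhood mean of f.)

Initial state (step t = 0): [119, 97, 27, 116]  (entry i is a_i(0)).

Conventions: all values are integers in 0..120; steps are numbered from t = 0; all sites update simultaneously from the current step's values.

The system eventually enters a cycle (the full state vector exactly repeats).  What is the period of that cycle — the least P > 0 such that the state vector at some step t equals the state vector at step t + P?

Answer: 4
Key observation: The state at step 13, [84, 82, 82, 84], reappears at step 17 — and no state repeats earlier — so the cycle the system enters has period 4.

Derivation:
t=0: [119, 97, 27, 116]
t=1: [28, 11, 12, 30]
t=2: [23, 36, 37, 24]
t=3: [50, 40, 40, 50]
t=4: [64, 72, 72, 64]
t=5: [76, 82, 82, 76]
t=6: [59, 64, 64, 59]
t=7: [86, 88, 88, 86]
t=8: [48, 50, 50, 48]
t=9: [75, 73, 73, 75]
t=10: [70, 68, 68, 70]
t=11: [78, 76, 76, 78]
t=12: [66, 64, 64, 66]
t=13: [84, 82, 82, 84]
t=14: [56, 54, 54, 56]
t=15: [82, 84, 84, 82]
t=16: [54, 56, 56, 54]
t=17: [84, 82, 82, 84]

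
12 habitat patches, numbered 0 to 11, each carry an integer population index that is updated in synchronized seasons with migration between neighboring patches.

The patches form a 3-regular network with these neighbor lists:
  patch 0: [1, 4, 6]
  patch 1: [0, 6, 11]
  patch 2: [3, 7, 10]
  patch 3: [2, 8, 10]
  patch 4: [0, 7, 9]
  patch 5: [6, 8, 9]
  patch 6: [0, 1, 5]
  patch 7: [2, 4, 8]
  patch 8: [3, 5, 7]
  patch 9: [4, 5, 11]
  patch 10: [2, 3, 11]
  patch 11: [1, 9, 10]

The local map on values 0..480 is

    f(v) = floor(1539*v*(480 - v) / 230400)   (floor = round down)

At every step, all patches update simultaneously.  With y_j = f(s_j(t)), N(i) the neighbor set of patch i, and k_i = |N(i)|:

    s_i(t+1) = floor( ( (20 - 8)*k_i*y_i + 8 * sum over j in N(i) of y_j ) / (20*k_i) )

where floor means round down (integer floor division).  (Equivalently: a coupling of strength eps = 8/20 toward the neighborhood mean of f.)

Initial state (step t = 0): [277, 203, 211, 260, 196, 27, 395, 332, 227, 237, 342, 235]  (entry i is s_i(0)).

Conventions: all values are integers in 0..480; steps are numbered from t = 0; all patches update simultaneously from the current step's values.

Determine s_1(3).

Answer: s_1(3) = 351

Derivation:
t=0: [277, 203, 211, 260, 196, 27, 395, 332, 227, 237, 342, 235]
t=1: [354, 356, 364, 372, 367, 180, 245, 347, 335, 341, 341, 373]
t=2: [305, 302, 288, 283, 289, 352, 357, 302, 319, 310, 298, 283]
t=3: [349, 351, 367, 366, 363, 311, 311, 359, 343, 349, 365, 366]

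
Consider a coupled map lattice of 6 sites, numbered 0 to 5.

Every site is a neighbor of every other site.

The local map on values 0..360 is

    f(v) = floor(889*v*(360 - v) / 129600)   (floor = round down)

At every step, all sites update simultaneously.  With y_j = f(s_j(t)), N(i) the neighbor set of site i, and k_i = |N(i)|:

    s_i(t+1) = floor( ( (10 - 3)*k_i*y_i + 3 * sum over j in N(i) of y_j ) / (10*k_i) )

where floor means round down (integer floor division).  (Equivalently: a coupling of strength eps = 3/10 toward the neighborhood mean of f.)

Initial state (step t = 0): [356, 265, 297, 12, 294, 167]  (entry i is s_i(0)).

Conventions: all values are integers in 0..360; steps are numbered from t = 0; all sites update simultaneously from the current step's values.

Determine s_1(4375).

Simulating step by step:
t=0: [356, 265, 297, 12, 294, 167]
t=1: [47, 151, 123, 59, 126, 182]
t=2: [127, 201, 190, 141, 192, 205]
t=3: [206, 217, 218, 212, 218, 216]
t=4: [215, 212, 212, 214, 212, 213]
t=5: [213, 214, 214, 214, 214, 214]
t=6: [214, 214, 214, 214, 214, 214]
t=7: [214, 214, 214, 214, 214, 214]

Answer: s_1(4375) = 214
Key observation: The state at step 6, [214, 214, 214, 214, 214, 214], reappears at step 7: the system is in a cycle of period 1 from step 6 on.  Therefore the state at step 4375 equals the state at step 6 + ((4375 - 6) mod 1) = 6, which is [214, 214, 214, 214, 214, 214].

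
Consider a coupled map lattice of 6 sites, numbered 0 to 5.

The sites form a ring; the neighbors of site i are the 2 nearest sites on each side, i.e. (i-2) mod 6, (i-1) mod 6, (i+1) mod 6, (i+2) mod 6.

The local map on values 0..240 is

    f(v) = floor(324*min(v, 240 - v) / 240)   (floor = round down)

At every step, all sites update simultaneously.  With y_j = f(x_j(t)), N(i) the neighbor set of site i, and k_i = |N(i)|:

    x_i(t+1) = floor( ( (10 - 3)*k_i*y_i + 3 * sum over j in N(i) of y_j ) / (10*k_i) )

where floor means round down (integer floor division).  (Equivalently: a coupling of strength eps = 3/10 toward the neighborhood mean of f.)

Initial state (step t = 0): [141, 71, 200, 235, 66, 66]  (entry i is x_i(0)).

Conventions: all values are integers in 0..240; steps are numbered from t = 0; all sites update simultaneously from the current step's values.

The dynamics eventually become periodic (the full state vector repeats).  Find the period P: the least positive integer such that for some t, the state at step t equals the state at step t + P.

Simulating step by step:
t=0: [141, 71, 200, 235, 66, 66]
t=1: [117, 87, 62, 28, 83, 86]
t=2: [142, 111, 89, 58, 107, 112]
t=3: [134, 140, 121, 96, 136, 143]
t=4: [142, 136, 153, 132, 140, 132]
t=5: [132, 138, 123, 141, 134, 142]
t=6: [144, 138, 151, 135, 142, 134]
t=7: [130, 135, 124, 138, 132, 140]
t=8: [146, 141, 152, 139, 144, 137]
t=9: [127, 132, 121, 134, 129, 136]
t=10: [150, 146, 156, 144, 148, 142]
t=11: [121, 125, 116, 127, 123, 129]
t=12: [158, 154, 156, 152, 156, 151]
t=13: [111, 115, 113, 117, 113, 118]
t=14: [150, 154, 152, 156, 152, 157]
t=15: [119, 116, 117, 113, 117, 113]
t=16: [158, 155, 156, 153, 156, 153]
t=17: [111, 114, 113, 116, 113, 115]
t=18: [150, 153, 152, 155, 152, 154]
t=19: [119, 117, 117, 114, 117, 116]
t=20: [159, 156, 156, 154, 156, 156]
t=21: [110, 112, 112, 115, 112, 112]
t=22: [148, 151, 151, 153, 151, 151]
t=23: [122, 120, 120, 117, 120, 120]
t=24: [159, 161, 161, 158, 161, 161]
t=25: [108, 106, 106, 108, 106, 106]
t=26: [144, 143, 143, 144, 143, 143]
t=27: [129, 129, 129, 129, 129, 129]
t=28: [149, 149, 149, 149, 149, 149]
t=29: [122, 122, 122, 122, 122, 122]
t=30: [159, 159, 159, 159, 159, 159]
t=31: [109, 109, 109, 109, 109, 109]
t=32: [147, 147, 147, 147, 147, 147]
t=33: [125, 125, 125, 125, 125, 125]
t=34: [155, 155, 155, 155, 155, 155]
t=35: [114, 114, 114, 114, 114, 114]
t=36: [153, 153, 153, 153, 153, 153]
t=37: [117, 117, 117, 117, 117, 117]
t=38: [157, 157, 157, 157, 157, 157]
t=39: [112, 112, 112, 112, 112, 112]
t=40: [151, 151, 151, 151, 151, 151]
t=41: [120, 120, 120, 120, 120, 120]
t=42: [162, 162, 162, 162, 162, 162]
t=43: [105, 105, 105, 105, 105, 105]
t=44: [141, 141, 141, 141, 141, 141]
t=45: [133, 133, 133, 133, 133, 133]
t=46: [144, 144, 144, 144, 144, 144]
t=47: [129, 129, 129, 129, 129, 129]

Answer: 20
Key observation: The state at step 27, [129, 129, 129, 129, 129, 129], reappears at step 47 — and no state repeats earlier — so the cycle the system enters has period 20.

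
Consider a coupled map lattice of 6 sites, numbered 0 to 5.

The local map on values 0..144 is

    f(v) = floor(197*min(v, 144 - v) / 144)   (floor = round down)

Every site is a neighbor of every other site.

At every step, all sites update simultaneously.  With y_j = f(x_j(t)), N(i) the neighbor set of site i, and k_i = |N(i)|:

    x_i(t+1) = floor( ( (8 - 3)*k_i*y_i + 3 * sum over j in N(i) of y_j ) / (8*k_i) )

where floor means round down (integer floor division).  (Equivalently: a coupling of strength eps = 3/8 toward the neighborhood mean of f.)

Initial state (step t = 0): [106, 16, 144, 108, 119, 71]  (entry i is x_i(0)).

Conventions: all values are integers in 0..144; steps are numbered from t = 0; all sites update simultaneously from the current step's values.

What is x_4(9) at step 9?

Answer: x_4(9) = 75

Derivation:
t=0: [106, 16, 144, 108, 119, 71]
t=1: [46, 30, 18, 45, 37, 72]
t=2: [59, 47, 38, 58, 52, 79]
t=3: [76, 67, 60, 75, 71, 80]
t=4: [91, 90, 85, 92, 94, 88]
t=5: [72, 73, 77, 72, 70, 74]
t=6: [96, 96, 93, 96, 95, 95]
t=7: [65, 65, 67, 65, 66, 66]
t=8: [88, 88, 90, 88, 89, 89]
t=9: [75, 75, 73, 75, 75, 75]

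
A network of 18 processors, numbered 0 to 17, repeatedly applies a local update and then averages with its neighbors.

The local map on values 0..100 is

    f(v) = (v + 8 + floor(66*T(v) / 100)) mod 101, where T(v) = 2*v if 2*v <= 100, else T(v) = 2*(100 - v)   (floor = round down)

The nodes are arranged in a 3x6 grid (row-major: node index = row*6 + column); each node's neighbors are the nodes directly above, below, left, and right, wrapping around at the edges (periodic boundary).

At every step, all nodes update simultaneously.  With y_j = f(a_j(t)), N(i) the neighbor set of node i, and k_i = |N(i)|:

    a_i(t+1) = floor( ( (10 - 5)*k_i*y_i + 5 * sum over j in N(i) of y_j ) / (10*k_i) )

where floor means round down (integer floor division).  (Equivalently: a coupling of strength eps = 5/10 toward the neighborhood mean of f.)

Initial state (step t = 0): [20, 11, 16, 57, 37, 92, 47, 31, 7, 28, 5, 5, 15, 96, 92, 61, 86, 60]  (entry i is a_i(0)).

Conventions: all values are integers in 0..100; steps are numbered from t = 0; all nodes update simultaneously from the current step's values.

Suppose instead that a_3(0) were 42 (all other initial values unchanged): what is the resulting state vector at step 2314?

Answer: [58, 25, 20, 25, 58, 57, 58, 25, 20, 25, 58, 57, 58, 25, 20, 25, 58, 57]
Key observation: The state at step 30, [58, 25, 20, 25, 58, 57, 58, 25, 20, 25, 58, 57, 58, 25, 20, 25, 58, 57], reappears at step 32: the system is in a cycle of period 2 from step 30 on.  Therefore the state at step 2314 equals the state at step 30 + ((2314 - 30) mod 2) = 30, which is [58, 25, 20, 25, 58, 57, 58, 25, 20, 25, 58, 57, 58, 25, 20, 25, 58, 57].

Derivation:
t=0: [20, 11, 16, 42, 37, 92, 47, 31, 7, 28, 5, 5, 15, 96, 92, 61, 86, 60]
t=1: [39, 39, 31, 30, 51, 27, 32, 49, 37, 44, 33, 17, 33, 24, 16, 21, 24, 19]
t=2: [90, 81, 78, 59, 47, 62, 72, 52, 65, 43, 59, 59, 78, 62, 58, 52, 58, 59]
t=3: [12, 14, 15, 17, 17, 17, 15, 19, 16, 13, 17, 19, 15, 18, 19, 19, 19, 19]
t=4: [38, 42, 44, 45, 47, 46, 43, 48, 45, 42, 47, 49, 43, 47, 49, 49, 50, 50]
t=5: [51, 19, 10, 11, 15, 25, 20, 13, 11, 9, 15, 17, 20, 14, 17, 17, 20, 19]
t=6: [39, 42, 36, 35, 45, 53, 47, 41, 34, 33, 42, 50, 48, 43, 42, 43, 49, 53]
t=7: [56, 26, 68, 68, 22, 30, 25, 15, 65, 65, 19, 19, 26, 6, 25, 27, 15, 21]
t=8: [45, 46, 29, 29, 53, 62, 55, 42, 26, 28, 47, 57, 54, 41, 48, 52, 50, 57]
t=9: [14, 18, 59, 61, 27, 18, 17, 15, 55, 58, 25, 19, 17, 8, 29, 34, 21, 20]
t=10: [44, 40, 30, 34, 58, 51, 46, 38, 30, 34, 57, 53, 44, 39, 56, 64, 62, 52]
t=11: [22, 85, 74, 68, 28, 20, 23, 84, 73, 68, 28, 20, 22, 77, 44, 35, 19, 20]
t=12: [52, 18, 14, 32, 60, 56, 53, 18, 14, 32, 60, 57, 53, 18, 21, 56, 61, 54]
t=13: [25, 44, 48, 61, 27, 20, 25, 44, 48, 61, 27, 20, 25, 46, 46, 40, 19, 20]
t=14: [57, 17, 16, 35, 59, 57, 57, 17, 16, 35, 59, 57, 57, 18, 25, 62, 62, 55]
t=15: [23, 43, 53, 66, 28, 20, 23, 43, 53, 66, 28, 20, 23, 47, 52, 42, 19, 20]
t=16: [53, 16, 19, 22, 60, 57, 53, 16, 19, 22, 60, 57, 54, 19, 19, 15, 51, 54]
t=17: [24, 43, 52, 51, 24, 20, 24, 43, 52, 51, 24, 20, 25, 46, 50, 45, 23, 20]
t=18: [55, 16, 20, 25, 56, 56, 55, 16, 20, 25, 56, 56, 57, 19, 20, 21, 54, 56]
t=19: [23, 44, 54, 57, 26, 21, 23, 44, 54, 57, 26, 21, 24, 46, 54, 53, 25, 20]
t=20: [54, 17, 19, 26, 60, 57, 54, 17, 19, 26, 60, 57, 55, 19, 20, 26, 59, 57]
t=21: [24, 45, 53, 59, 25, 20, 24, 45, 53, 59, 25, 20, 24, 47, 55, 60, 25, 20]
t=22: [55, 19, 20, 25, 58, 56, 55, 19, 20, 25, 58, 56, 56, 21, 20, 25, 58, 56]
t=23: [24, 48, 55, 58, 25, 20, 24, 48, 55, 58, 25, 20, 25, 50, 55, 58, 25, 20]
t=24: [56, 24, 20, 25, 58, 56, 56, 24, 20, 25, 58, 56, 58, 26, 21, 25, 58, 57]
t=25: [26, 57, 56, 58, 25, 20, 26, 57, 56, 58, 25, 20, 26, 59, 58, 59, 25, 20]
t=26: [60, 26, 20, 25, 58, 57, 60, 26, 20, 25, 58, 57, 60, 26, 20, 25, 58, 57]
t=27: [25, 60, 57, 58, 25, 19, 25, 60, 57, 58, 25, 19, 25, 60, 57, 58, 25, 19]
t=28: [58, 25, 19, 25, 58, 55, 58, 25, 19, 25, 58, 55, 58, 25, 19, 25, 58, 55]
t=29: [25, 58, 55, 58, 25, 20, 25, 58, 55, 58, 25, 20, 25, 58, 55, 58, 25, 20]
t=30: [58, 25, 20, 25, 58, 57, 58, 25, 20, 25, 58, 57, 58, 25, 20, 25, 58, 57]
t=31: [25, 58, 57, 58, 25, 20, 25, 58, 57, 58, 25, 20, 25, 58, 57, 58, 25, 20]
t=32: [58, 25, 20, 25, 58, 57, 58, 25, 20, 25, 58, 57, 58, 25, 20, 25, 58, 57]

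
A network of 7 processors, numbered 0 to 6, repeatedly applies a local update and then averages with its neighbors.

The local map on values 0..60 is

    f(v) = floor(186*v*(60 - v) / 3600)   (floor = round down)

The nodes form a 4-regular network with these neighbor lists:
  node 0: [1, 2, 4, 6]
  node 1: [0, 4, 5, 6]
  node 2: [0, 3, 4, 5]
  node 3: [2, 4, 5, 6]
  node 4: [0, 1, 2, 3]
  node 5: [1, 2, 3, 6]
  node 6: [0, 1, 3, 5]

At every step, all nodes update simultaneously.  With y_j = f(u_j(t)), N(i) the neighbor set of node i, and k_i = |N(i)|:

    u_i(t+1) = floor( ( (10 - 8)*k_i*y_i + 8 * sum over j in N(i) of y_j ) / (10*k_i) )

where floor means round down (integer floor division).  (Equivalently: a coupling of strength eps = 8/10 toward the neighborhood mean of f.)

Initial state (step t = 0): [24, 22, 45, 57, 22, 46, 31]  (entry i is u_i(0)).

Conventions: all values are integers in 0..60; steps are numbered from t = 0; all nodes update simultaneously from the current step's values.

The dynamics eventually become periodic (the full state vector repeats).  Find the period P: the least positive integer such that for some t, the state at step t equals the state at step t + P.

Answer: 2
Key observation: The state at step 3, [36, 36, 36, 36, 36, 36, 36], reappears at step 5 — and no state repeats earlier — so the cycle the system enters has period 2.

Derivation:
t=0: [24, 22, 45, 57, 22, 46, 31]
t=1: [42, 41, 32, 32, 34, 32, 34]
t=2: [43, 43, 44, 45, 43, 44, 43]
t=3: [36, 36, 36, 36, 36, 36, 36]
t=4: [44, 44, 44, 44, 44, 44, 44]
t=5: [36, 36, 36, 36, 36, 36, 36]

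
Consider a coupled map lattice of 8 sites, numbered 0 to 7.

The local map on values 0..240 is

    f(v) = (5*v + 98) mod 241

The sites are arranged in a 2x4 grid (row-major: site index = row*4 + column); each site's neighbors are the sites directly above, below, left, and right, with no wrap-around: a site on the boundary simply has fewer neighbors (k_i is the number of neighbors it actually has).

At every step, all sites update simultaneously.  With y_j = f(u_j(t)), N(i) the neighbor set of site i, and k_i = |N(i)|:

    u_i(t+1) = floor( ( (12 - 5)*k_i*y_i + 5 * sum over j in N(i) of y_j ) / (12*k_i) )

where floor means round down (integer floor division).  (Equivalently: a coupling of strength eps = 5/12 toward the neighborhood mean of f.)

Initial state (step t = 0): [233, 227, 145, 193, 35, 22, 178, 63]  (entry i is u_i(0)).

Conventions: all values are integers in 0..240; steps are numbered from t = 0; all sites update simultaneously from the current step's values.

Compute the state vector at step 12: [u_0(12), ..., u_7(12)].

Simulating step by step:
t=0: [233, 227, 145, 193, 35, 22, 178, 63]
t=1: [46, 67, 79, 114, 74, 133, 80, 125]
t=2: [138, 131, 61, 110, 158, 83, 16, 42]
t=3: [78, 53, 146, 144, 116, 69, 139, 110]
t=4: [69, 114, 101, 111, 157, 171, 106, 131]
t=5: [189, 185, 140, 131, 183, 202, 138, 83]
t=6: [68, 75, 65, 39, 75, 108, 72, 37]
t=7: [211, 209, 175, 77, 208, 185, 179, 80]
t=8: [183, 140, 34, 5, 153, 87, 28, 15]
t=9: [73, 61, 76, 113, 102, 92, 173, 176]
t=10: [189, 168, 219, 157, 135, 117, 185, 95]
t=11: [101, 196, 193, 160, 87, 162, 106, 98]
t=12: [104, 122, 118, 144, 93, 151, 139, 128]

Answer: [104, 122, 118, 144, 93, 151, 139, 128]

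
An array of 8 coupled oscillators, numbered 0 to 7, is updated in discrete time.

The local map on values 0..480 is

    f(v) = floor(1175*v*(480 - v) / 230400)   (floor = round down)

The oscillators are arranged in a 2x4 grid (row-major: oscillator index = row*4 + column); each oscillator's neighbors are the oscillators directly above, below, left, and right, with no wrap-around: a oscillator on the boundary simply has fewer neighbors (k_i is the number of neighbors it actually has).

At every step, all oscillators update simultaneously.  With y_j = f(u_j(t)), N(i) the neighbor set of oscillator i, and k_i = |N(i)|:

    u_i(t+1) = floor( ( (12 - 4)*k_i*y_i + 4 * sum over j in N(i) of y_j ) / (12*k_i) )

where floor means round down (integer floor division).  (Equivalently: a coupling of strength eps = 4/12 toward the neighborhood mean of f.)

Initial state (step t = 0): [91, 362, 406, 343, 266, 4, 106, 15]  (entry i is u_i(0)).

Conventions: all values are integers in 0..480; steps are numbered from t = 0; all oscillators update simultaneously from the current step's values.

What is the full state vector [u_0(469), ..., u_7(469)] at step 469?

Simulating step by step:
t=0: [91, 362, 406, 343, 266, 4, 106, 15]
t=1: [204, 182, 175, 190, 224, 84, 156, 96]
t=2: [286, 264, 271, 264, 270, 204, 241, 215]
t=3: [284, 288, 289, 289, 287, 288, 291, 290]
t=4: [282, 282, 281, 281, 282, 281, 280, 280]
t=5: [284, 284, 284, 285, 284, 284, 285, 285]
t=6: [283, 283, 283, 283, 283, 283, 283, 283]
t=7: [284, 284, 284, 284, 284, 284, 284, 284]
t=8: [283, 283, 283, 283, 283, 283, 283, 283]

Answer: [284, 284, 284, 284, 284, 284, 284, 284]
Key observation: The state at step 6, [283, 283, 283, 283, 283, 283, 283, 283], reappears at step 8: the system is in a cycle of period 2 from step 6 on.  Therefore the state at step 469 equals the state at step 6 + ((469 - 6) mod 2) = 7, which is [284, 284, 284, 284, 284, 284, 284, 284].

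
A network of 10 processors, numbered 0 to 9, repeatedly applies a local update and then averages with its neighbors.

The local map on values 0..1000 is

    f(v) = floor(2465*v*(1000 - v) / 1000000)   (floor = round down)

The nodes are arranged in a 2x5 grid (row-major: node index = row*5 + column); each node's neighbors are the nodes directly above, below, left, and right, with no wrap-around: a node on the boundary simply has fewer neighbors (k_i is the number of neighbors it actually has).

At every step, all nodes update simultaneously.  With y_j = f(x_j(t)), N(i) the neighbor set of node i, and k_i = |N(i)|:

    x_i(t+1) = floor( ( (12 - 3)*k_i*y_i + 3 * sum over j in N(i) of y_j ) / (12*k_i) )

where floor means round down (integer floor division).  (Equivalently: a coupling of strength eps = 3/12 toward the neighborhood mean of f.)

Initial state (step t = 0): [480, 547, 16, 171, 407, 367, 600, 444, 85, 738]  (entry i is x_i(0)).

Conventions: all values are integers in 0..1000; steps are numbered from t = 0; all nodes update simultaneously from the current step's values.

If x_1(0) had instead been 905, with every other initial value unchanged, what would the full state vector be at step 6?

Answer: [594, 594, 594, 594, 594, 594, 594, 594, 593, 593]
Key observation: This trace re-runs the system from the modified initial state.

Derivation:
t=0: [480, 905, 16, 171, 407, 367, 600, 444, 85, 738]
t=1: [559, 261, 125, 330, 548, 579, 559, 524, 262, 455]
t=2: [589, 479, 337, 521, 602, 601, 596, 573, 504, 594]
t=3: [597, 606, 565, 607, 593, 591, 595, 598, 613, 596]
t=4: [592, 590, 601, 589, 593, 594, 593, 592, 585, 592]
t=5: [595, 595, 592, 595, 594, 594, 594, 594, 597, 595]
t=6: [594, 594, 594, 594, 594, 594, 594, 594, 593, 593]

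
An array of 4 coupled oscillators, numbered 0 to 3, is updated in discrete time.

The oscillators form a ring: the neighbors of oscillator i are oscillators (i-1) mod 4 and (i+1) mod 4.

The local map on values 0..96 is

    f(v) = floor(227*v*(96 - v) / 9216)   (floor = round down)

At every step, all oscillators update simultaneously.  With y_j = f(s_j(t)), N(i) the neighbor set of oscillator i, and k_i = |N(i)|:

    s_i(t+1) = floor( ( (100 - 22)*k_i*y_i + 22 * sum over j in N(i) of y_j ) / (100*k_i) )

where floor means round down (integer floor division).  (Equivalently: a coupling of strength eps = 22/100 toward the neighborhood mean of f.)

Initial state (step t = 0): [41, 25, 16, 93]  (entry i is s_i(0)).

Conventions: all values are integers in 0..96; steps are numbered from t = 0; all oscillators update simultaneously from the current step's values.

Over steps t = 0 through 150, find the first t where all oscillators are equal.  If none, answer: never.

Answer: 4
Key observation: Synchronization is absorbing here: once all oscillators are equal they stay equal, and step 4 is the first all-equal step.

Derivation:
t=0: [41, 25, 16, 93]  (not all equal)
t=1: [48, 43, 29, 14]  (not all equal)
t=2: [52, 55, 45, 33]  (not all equal)
t=3: [55, 55, 55, 52]  (not all equal)
t=4: [55, 55, 55, 55]  (all equal)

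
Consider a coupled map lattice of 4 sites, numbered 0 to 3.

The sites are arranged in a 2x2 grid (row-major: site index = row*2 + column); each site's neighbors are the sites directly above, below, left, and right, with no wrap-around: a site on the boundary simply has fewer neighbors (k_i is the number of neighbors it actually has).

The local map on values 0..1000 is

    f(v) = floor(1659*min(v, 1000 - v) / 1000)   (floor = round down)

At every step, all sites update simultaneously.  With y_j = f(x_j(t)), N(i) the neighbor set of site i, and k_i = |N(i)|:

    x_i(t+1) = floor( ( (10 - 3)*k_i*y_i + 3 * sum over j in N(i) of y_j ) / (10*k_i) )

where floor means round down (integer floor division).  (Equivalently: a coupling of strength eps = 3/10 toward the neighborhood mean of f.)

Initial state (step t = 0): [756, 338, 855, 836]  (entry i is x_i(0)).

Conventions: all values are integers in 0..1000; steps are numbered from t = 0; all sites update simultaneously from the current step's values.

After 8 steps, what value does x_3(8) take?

Answer: x_3(8) = 456

Derivation:
t=0: [756, 338, 855, 836]
t=1: [402, 493, 269, 310]
t=2: [655, 748, 489, 549]
t=3: [584, 490, 765, 707]
t=4: [663, 744, 448, 520]
t=5: [566, 500, 723, 732]
t=6: [697, 754, 495, 504]
t=7: [535, 484, 773, 759]
t=8: [716, 736, 438, 456]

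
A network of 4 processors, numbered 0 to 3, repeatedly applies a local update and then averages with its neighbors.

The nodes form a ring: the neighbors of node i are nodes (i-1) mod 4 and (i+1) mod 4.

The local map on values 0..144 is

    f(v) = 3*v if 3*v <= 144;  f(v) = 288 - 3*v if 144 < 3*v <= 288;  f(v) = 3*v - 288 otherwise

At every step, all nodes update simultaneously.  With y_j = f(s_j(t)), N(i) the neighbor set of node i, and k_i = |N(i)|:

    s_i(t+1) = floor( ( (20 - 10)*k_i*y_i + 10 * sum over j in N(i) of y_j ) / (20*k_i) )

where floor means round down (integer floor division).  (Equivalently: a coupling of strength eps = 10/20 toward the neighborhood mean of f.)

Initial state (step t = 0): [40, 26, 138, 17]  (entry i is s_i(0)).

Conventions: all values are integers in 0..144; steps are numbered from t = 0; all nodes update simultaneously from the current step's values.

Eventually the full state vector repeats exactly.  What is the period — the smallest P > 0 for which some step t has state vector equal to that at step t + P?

Simulating step by step:
t=0: [40, 26, 138, 17]
t=1: [92, 100, 95, 87]
t=2: [15, 9, 11, 17]
t=3: [42, 33, 36, 45]
t=4: [121, 108, 112, 126]
t=5: [69, 48, 55, 75]
t=6: [92, 123, 113, 82]
t=7: [36, 56, 56, 36]
t=8: [111, 117, 117, 111]
t=9: [49, 58, 58, 49]
t=10: [134, 120, 120, 134]
t=11: [103, 82, 82, 103]
t=12: [26, 36, 36, 26]
t=13: [85, 100, 100, 85]
t=14: [27, 17, 17, 27]
t=15: [73, 58, 58, 73]
t=16: [80, 102, 102, 80]
t=17: [40, 25, 25, 40]
t=18: [108, 86, 86, 108]
t=19: [34, 31, 31, 34]
t=20: [99, 95, 95, 99]
t=21: [7, 4, 4, 7]
t=22: [18, 14, 14, 18]
t=23: [51, 45, 45, 51]
t=24: [135, 135, 135, 135]
t=25: [117, 117, 117, 117]
t=26: [63, 63, 63, 63]
t=27: [99, 99, 99, 99]
t=28: [9, 9, 9, 9]
t=29: [27, 27, 27, 27]
t=30: [81, 81, 81, 81]
t=31: [45, 45, 45, 45]
t=32: [135, 135, 135, 135]

Answer: 8
Key observation: The state at step 24, [135, 135, 135, 135], reappears at step 32 — and no state repeats earlier — so the cycle the system enters has period 8.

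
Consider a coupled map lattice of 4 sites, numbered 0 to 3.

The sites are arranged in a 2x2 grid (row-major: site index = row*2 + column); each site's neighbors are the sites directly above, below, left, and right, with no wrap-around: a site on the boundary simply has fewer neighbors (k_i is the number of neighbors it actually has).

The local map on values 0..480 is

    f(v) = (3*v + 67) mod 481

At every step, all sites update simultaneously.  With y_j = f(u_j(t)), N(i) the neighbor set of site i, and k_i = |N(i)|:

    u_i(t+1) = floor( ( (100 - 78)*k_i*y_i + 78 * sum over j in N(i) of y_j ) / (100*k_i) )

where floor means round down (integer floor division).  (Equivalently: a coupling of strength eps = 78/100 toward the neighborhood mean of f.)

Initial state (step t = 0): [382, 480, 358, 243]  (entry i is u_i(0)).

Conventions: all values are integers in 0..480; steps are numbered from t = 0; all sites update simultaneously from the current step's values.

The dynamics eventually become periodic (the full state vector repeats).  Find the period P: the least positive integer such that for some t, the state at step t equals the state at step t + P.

Simulating step by step:
t=0: [382, 480, 358, 243]
t=1: [149, 234, 260, 164]
t=2: [262, 106, 123, 272]
t=3: [402, 386, 397, 408]
t=4: [286, 307, 314, 290]
t=5: [126, 356, 361, 128]
t=6: [238, 387, 390, 240]
t=7: [276, 294, 296, 278]
t=8: [458, 428, 429, 459]
t=9: [409, 272, 273, 304]
t=10: [387, 224, 225, 318]
t=11: [260, 183, 184, 215]
t=12: [186, 262, 263, 157]
t=13: [323, 160, 160, 303]
t=14: [67, 48, 48, 54]
t=15: [223, 240, 240, 214]
t=16: [294, 255, 255, 288]
t=17: [376, 435, 435, 372]
t=18: [371, 267, 267, 368]
t=19: [349, 251, 251, 347]
t=20: [297, 190, 190, 296]
t=21: [226, 405, 405, 225]
t=22: [307, 275, 275, 307]
t=23: [326, 110, 110, 326]
t=24: [327, 152, 152, 327]
t=25: [51, 76, 76, 51]
t=26: [278, 236, 236, 278]
t=27: [321, 392, 392, 321]
t=28: [234, 114, 114, 234]
t=29: [382, 314, 314, 382]
t=30: [91, 206, 206, 91]
t=31: [233, 310, 310, 233]
t=32: [90, 230, 230, 90]
t=33: [289, 323, 323, 289]
t=34: [157, 369, 369, 157]
t=35: [177, 91, 91, 177]
t=36: [290, 166, 166, 290]
t=37: [165, 374, 374, 165]
t=38: [194, 113, 113, 194]
t=39: [353, 220, 220, 353]
t=40: [227, 182, 182, 227]
t=41: [161, 237, 237, 161]
t=42: [246, 119, 119, 246]
t=43: [402, 346, 346, 402]
t=44: [179, 274, 274, 179]
t=45: [345, 185, 185, 345]
t=46: [140, 140, 140, 140]
t=47: [6, 6, 6, 6]
t=48: [85, 85, 85, 85]
t=49: [322, 322, 322, 322]
t=50: [71, 71, 71, 71]
t=51: [280, 280, 280, 280]
t=52: [426, 426, 426, 426]
t=53: [383, 383, 383, 383]
t=54: [254, 254, 254, 254]
t=55: [348, 348, 348, 348]
t=56: [149, 149, 149, 149]
t=57: [33, 33, 33, 33]
t=58: [166, 166, 166, 166]
t=59: [84, 84, 84, 84]
t=60: [319, 319, 319, 319]
t=61: [62, 62, 62, 62]
t=62: [253, 253, 253, 253]
t=63: [345, 345, 345, 345]
t=64: [140, 140, 140, 140]

Answer: 18
Key observation: The state at step 46, [140, 140, 140, 140], reappears at step 64 — and no state repeats earlier — so the cycle the system enters has period 18.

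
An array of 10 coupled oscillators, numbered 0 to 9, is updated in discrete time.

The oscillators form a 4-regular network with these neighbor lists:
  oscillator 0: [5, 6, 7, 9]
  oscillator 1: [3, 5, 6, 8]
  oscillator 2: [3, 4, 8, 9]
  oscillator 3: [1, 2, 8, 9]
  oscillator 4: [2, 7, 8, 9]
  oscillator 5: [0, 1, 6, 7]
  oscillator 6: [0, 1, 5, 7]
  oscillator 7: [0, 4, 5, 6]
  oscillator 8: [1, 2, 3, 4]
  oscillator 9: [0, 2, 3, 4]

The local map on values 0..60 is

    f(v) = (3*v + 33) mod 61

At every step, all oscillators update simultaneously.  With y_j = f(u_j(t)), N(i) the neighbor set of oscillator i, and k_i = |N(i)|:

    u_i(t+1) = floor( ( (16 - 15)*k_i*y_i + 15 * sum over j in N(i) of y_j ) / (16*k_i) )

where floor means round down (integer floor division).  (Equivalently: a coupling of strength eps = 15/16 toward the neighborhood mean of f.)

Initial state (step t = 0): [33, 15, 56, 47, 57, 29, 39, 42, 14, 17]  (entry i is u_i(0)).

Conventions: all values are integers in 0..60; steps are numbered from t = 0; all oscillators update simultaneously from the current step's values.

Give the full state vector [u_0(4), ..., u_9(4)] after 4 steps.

Answer: [26, 24, 33, 30, 29, 21, 28, 24, 34, 25]

Derivation:
t=0: [33, 15, 56, 47, 57, 29, 39, 42, 14, 17]
t=1: [35, 36, 26, 20, 22, 25, 30, 29, 26, 25]
t=2: [37, 31, 42, 40, 50, 25, 33, 27, 35, 34]
t=3: [30, 24, 16, 18, 27, 23, 30, 21, 17, 21]
t=4: [26, 24, 33, 30, 29, 21, 28, 24, 34, 25]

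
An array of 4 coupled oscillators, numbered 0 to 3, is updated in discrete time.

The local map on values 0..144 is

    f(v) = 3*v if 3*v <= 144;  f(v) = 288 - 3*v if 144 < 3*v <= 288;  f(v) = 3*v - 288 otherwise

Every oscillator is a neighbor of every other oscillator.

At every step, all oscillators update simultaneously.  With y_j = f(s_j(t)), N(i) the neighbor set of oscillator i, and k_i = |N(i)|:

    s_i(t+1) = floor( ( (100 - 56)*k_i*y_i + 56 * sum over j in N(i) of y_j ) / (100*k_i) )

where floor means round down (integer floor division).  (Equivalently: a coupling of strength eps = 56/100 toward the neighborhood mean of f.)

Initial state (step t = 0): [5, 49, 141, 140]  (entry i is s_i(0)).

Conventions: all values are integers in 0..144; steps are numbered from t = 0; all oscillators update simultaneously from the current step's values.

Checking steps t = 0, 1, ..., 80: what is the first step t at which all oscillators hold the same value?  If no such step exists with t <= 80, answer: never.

Simulating step by step:
t=0: [5, 49, 141, 140]  (not all equal)
t=1: [82, 114, 113, 112]  (not all equal)
t=2: [47, 50, 49, 48]  (not all equal)
t=3: [141, 140, 141, 141]  (not all equal)
t=4: [134, 133, 134, 134]  (not all equal)
t=5: [113, 112, 113, 113]  (not all equal)
t=6: [50, 49, 50, 50]  (not all equal)
t=7: [138, 139, 138, 138]  (not all equal)
t=8: [126, 127, 126, 126]  (not all equal)
t=9: [90, 91, 90, 90]  (not all equal)
t=10: [17, 16, 17, 17]  (not all equal)
t=11: [50, 49, 50, 50]  (not all equal)

Answer: never
Key observation: The state at step 6 reappears at step 11 — the system is in a cycle of period 5 from step 6 on.  No step 0..11 is synchronized, and the cycle repeats forever, so no step up to 80 (or ever) has all oscillators equal.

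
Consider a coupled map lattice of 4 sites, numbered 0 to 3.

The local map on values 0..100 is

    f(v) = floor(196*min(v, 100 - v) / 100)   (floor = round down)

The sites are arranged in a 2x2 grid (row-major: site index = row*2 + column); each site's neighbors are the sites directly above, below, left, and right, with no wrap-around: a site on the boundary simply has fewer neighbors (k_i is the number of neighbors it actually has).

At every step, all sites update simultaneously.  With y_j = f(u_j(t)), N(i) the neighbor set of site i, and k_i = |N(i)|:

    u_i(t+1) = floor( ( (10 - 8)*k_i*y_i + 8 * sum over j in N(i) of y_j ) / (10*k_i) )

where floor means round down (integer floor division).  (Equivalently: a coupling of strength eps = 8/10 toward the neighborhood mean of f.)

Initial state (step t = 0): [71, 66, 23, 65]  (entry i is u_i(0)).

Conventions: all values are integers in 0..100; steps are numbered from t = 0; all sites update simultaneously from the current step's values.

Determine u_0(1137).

Simulating step by step:
t=0: [71, 66, 23, 65]
t=1: [55, 62, 58, 58]
t=2: [80, 82, 84, 78]
t=3: [34, 39, 39, 35]
t=4: [74, 68, 68, 74]
t=5: [59, 52, 52, 59]
t=6: [91, 82, 82, 91]
t=7: [31, 20, 20, 31]
t=8: [43, 55, 55, 43]
t=9: [87, 84, 84, 87]
t=10: [29, 26, 26, 29]
t=11: [51, 54, 54, 51]
t=12: [91, 94, 94, 91]
t=13: [12, 15, 15, 12]
t=14: [27, 24, 24, 27]
t=15: [48, 51, 51, 48]
t=16: [95, 94, 94, 95]
t=17: [10, 9, 9, 10]
t=18: [17, 18, 18, 17]
t=19: [34, 33, 33, 34]
t=20: [64, 65, 65, 64]
t=21: [68, 69, 69, 68]
t=22: [60, 61, 61, 60]
t=23: [76, 77, 77, 76]
t=24: [45, 46, 46, 45]
t=25: [89, 88, 88, 89]
t=26: [22, 21, 21, 22]
t=27: [41, 42, 42, 41]
t=28: [81, 80, 80, 81]
t=29: [38, 37, 37, 38]
t=30: [72, 73, 73, 72]
t=31: [52, 53, 53, 52]
t=32: [92, 93, 93, 92]
t=33: [13, 14, 14, 13]
t=34: [26, 25, 25, 26]
t=35: [49, 49, 49, 49]
t=36: [96, 96, 96, 96]
t=37: [7, 7, 7, 7]
t=38: [13, 13, 13, 13]
t=39: [25, 25, 25, 25]
t=40: [49, 49, 49, 49]

Answer: u_0(1137) = 7
Key observation: The state at step 35, [49, 49, 49, 49], reappears at step 40: the system is in a cycle of period 5 from step 35 on.  Therefore the state at step 1137 equals the state at step 35 + ((1137 - 35) mod 5) = 37, which is [7, 7, 7, 7].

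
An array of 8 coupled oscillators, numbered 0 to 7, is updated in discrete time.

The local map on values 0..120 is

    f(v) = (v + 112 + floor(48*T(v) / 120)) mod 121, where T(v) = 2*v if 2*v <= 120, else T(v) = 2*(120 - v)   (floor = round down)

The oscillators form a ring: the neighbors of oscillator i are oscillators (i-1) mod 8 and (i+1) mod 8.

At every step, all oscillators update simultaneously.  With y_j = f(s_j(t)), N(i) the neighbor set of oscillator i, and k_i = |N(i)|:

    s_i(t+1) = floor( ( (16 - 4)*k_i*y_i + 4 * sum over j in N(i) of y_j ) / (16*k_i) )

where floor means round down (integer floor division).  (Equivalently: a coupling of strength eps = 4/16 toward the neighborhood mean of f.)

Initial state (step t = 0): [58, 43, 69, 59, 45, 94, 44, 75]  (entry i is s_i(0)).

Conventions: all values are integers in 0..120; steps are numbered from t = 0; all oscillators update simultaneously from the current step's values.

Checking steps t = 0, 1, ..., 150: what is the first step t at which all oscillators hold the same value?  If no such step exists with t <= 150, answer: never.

Answer: 3
Key observation: Synchronization is absorbing here: once all oscillators are equal they stay equal, and step 3 is the first all-equal step.

Derivation:
t=0: [58, 43, 69, 59, 45, 94, 44, 75]  (not all equal)
t=1: [92, 75, 95, 94, 79, 96, 78, 97]  (not all equal)
t=2: [104, 102, 105, 104, 102, 105, 103, 105]  (not all equal)
t=3: [107, 107, 107, 107, 107, 107, 107, 107]  (all equal)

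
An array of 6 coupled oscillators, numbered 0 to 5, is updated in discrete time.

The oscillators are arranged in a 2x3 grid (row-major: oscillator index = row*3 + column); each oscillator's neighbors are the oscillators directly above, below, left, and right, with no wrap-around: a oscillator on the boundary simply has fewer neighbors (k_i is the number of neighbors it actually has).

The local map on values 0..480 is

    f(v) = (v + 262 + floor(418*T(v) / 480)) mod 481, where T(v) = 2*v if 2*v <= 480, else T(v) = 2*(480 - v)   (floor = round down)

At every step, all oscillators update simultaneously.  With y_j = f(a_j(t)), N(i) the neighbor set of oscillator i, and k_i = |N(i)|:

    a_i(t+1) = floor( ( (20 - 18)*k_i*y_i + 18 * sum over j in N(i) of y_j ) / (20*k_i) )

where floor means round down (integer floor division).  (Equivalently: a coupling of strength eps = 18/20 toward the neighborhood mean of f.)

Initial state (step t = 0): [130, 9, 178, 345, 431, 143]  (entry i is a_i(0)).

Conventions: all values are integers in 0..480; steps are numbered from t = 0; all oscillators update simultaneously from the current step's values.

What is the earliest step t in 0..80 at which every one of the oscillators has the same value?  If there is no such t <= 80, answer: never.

Simulating step by step:
t=0: [130, 9, 178, 345, 431, 143]  (not all equal)
t=1: [304, 239, 233, 231, 275, 272]  (not all equal)
t=2: [421, 410, 424, 403, 420, 415]  (not all equal)
t=3: [313, 304, 309, 305, 312, 304]  (not all equal)
t=4: [389, 385, 390, 385, 390, 386]  (not all equal)
t=5: [330, 327, 330, 327, 330, 327]  (not all equal)
t=6: [373, 372, 373, 372, 373, 372]  (not all equal)
t=7: [340, 340, 340, 340, 340, 340]  (all equal)

Answer: 7
Key observation: Synchronization is absorbing here: once all oscillators are equal they stay equal, and step 7 is the first all-equal step.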